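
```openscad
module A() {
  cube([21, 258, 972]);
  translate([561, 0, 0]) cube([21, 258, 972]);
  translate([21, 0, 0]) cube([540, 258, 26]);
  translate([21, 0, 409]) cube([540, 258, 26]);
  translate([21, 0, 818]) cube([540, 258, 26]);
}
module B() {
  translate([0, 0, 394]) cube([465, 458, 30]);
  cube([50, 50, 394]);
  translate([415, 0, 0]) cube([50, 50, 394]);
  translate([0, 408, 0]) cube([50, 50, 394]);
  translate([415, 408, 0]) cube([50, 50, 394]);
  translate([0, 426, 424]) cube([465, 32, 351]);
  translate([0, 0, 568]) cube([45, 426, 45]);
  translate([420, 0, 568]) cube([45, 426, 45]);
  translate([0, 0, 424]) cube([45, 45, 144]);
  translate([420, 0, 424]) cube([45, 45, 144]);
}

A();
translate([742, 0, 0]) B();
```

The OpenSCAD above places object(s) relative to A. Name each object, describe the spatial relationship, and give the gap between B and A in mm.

The chair's nearest face is 160 mm from the bookshelf's +x face.

A is a bookshelf. B is a chair. The chair is on the floor beside the bookshelf on its +x side. The gap between the chair and the bookshelf is 160 mm.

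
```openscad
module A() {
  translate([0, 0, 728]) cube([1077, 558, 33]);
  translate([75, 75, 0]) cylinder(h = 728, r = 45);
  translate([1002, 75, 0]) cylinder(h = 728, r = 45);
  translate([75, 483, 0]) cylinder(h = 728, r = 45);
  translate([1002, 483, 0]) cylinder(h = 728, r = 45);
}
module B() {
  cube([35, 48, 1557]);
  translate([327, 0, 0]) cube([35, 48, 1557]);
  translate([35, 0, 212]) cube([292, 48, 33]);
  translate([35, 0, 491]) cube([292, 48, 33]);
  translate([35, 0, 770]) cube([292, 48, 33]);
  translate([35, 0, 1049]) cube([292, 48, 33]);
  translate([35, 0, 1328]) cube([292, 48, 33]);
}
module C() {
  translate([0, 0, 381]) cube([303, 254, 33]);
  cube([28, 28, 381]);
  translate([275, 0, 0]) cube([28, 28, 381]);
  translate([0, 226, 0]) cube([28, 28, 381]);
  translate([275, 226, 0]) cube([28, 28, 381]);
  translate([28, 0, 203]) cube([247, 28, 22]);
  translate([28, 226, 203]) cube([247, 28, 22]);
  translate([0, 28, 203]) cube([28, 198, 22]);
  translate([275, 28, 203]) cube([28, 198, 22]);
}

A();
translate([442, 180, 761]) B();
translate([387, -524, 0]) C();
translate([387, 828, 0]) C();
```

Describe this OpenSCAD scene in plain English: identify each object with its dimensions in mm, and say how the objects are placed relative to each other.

A is a table: top 1077 mm (x) × 558 mm (y), 33 mm thick, upper face at z = 761 mm, on four round legs of 90 mm diameter, each leg's bounding box inset 30 mm from the nearest pair of top edges, running from z = 0 to the bottom of the top.

B is a wooden ladder with two side rails of 35×48 mm section and 1557 mm height, set 362 mm apart overall. Between them run 5 rectangular rungs (48 mm deep, 33 mm thick), front faces flush with the rails' −y face. The bottom of the first rung is 212 mm above the floor and each subsequent rung is 279 mm higher than the one below.

C is a four-legged stool. The seat is a 303×254×33 mm slab whose top surface is at z = 414 mm; four square legs, each 28×28 mm in cross-section, run from the floor (z = 0) to the underside of the seat, each flush with a corner of the seat. Four stretchers, 28 mm wide and 22 mm tall, connect adjacent legs with their undersides at z = 203 mm, each running between the inner faces of the legs it joins and aligned with the legs' outer faces on the other axis.

The ladder is on top of the table. Two stools sit around the table at the −y, +y sides.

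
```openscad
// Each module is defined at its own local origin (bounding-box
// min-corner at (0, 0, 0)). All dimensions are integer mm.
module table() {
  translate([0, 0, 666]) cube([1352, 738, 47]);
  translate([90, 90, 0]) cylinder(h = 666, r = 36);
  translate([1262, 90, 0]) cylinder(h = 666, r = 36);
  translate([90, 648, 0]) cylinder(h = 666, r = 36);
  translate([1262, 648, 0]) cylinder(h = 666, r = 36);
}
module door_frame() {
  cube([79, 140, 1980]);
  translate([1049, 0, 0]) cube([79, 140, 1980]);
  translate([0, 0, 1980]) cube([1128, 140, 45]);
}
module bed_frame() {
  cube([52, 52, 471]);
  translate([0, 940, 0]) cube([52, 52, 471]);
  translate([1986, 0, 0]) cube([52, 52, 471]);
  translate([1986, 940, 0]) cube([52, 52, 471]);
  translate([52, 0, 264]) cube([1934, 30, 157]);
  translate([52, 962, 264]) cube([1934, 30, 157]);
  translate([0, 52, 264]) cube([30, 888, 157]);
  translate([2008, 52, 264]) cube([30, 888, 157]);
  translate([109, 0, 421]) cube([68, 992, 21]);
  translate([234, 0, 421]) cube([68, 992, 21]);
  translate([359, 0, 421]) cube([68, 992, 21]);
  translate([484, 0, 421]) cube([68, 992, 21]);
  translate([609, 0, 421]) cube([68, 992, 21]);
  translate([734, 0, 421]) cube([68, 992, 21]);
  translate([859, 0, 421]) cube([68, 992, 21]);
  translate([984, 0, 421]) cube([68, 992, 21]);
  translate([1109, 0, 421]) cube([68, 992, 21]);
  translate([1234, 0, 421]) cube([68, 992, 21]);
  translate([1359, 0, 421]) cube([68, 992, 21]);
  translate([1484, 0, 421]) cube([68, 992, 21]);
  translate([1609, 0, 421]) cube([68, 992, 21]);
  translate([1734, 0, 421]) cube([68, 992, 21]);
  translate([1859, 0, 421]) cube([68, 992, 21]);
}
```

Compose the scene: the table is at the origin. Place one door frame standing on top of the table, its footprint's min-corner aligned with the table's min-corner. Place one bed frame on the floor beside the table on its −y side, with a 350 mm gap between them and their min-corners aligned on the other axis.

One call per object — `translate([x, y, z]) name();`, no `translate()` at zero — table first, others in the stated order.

table();
translate([0, 0, 713]) door_frame();
translate([0, -1342, 0]) bed_frame();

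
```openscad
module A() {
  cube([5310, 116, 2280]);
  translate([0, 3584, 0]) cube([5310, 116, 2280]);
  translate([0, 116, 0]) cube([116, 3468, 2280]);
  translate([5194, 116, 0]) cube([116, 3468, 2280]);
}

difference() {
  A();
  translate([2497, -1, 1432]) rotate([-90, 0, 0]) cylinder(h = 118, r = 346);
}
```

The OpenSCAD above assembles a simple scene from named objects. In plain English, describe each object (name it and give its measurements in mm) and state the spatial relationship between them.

A is the wall frame of a small rectangular building: four walls, each 2280 mm tall and 116 mm thick, enclosing a footprint 5310 mm (x) by 3700 mm (y) outside-to-outside, with no floor or roof. The front and back walls (the −y and +y sides) span the full width; the two side walls fit between them.

The house frame has a circular hole of radius 346 mm through its front wall, centred at (x = 2497, z = 1432).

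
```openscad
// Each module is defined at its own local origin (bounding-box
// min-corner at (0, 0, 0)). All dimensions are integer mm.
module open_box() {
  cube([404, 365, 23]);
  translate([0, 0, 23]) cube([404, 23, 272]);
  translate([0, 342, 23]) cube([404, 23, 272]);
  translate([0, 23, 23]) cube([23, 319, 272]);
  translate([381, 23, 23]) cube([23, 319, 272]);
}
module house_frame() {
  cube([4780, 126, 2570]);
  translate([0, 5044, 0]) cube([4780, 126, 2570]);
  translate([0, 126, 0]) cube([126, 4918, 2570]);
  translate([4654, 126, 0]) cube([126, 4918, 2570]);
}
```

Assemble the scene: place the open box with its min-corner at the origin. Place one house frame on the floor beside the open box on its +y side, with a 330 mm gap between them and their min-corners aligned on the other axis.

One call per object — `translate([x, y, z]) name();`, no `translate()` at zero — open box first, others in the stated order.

open_box();
translate([0, 695, 0]) house_frame();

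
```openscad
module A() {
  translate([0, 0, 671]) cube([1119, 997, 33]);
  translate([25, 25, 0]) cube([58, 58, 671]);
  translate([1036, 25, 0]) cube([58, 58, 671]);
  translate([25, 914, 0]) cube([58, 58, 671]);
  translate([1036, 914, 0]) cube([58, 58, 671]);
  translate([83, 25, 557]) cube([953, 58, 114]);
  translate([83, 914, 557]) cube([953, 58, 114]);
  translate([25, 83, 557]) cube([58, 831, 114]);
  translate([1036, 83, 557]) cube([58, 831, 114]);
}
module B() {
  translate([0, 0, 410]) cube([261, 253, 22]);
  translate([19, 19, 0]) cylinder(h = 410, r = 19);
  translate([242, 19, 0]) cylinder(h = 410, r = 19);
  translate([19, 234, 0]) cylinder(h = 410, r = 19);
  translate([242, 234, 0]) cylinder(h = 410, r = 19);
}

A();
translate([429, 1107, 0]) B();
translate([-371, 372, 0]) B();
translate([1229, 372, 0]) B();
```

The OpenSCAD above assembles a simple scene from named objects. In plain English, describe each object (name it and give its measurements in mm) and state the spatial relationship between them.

A is a table with a 1119×997 mm rectangular top, 33 mm thick, top surface at z = 704 mm, supported by four 58×58 mm square legs, each inset 25 mm from the nearest pair of top edges, running from the floor. Four apron rails, 58 mm thick and 114 mm tall, run between adjacent legs with their top edges flush with the underside of the top and their outer faces flush with the legs' outer faces.

B is a four-legged stool. The seat is a 261×253×22 mm slab whose top surface is at z = 432 mm; four round legs, each 38 mm in diameter, run from the floor (z = 0) to the underside of the seat, each leg's axis is inset half a diameter from the nearest pair of seat edges (so the leg's bounding box is flush with the corner).

Three stools sit around the table at the +y, −x, +x sides.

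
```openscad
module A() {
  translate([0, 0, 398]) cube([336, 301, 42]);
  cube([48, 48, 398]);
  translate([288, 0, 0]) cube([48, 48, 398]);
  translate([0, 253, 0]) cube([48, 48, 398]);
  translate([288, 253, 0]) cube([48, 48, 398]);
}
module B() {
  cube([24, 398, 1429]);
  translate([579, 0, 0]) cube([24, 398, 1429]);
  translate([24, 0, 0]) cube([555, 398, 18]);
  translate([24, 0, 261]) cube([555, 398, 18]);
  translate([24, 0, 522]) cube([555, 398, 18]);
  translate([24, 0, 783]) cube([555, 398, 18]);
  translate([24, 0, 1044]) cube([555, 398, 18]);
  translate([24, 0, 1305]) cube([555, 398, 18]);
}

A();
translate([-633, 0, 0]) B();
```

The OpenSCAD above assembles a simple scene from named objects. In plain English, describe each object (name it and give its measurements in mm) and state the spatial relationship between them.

A is a four-legged stool. The seat is 336×301 mm, 42 mm thick, top at z = 440 mm. It stands on four square legs, each 48×48 mm in cross-section, from z = 0 to the seat underside, each flush with a corner of the seat.

B is an open bookshelf. Two side panels, each 24 mm thick, 398 mm deep and 1429 mm tall, stand 603 mm apart (outside-to-outside). Between them sit 6 shelves, each 18 mm thick and 398 mm deep, spanning the full gap between the sides. The bottom shelf rests on the floor (its underside at z = 0) and the clear gap between one shelf's top and the next shelf's underside is 243 mm.

The bookshelf is on the floor beside the stool on its −x side.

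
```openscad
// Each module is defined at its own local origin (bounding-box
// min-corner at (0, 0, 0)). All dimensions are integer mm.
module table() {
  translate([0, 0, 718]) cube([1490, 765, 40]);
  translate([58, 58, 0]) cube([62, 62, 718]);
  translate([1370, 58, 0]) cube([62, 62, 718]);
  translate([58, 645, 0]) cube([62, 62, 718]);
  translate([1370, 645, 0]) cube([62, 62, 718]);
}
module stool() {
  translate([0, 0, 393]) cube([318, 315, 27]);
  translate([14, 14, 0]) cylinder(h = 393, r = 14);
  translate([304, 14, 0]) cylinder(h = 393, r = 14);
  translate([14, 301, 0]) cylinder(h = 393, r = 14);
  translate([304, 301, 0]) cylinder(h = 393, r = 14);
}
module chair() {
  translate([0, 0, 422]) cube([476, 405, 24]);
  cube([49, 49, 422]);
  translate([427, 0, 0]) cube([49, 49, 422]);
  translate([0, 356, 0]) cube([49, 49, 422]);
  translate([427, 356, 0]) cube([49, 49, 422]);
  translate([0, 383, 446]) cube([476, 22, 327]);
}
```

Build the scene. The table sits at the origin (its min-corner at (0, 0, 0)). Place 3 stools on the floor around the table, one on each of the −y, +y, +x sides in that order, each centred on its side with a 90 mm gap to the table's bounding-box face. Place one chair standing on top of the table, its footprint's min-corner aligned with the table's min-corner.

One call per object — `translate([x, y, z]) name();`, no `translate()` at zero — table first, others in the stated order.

table();
translate([586, -405, 0]) stool();
translate([586, 855, 0]) stool();
translate([1580, 225, 0]) stool();
translate([0, 0, 758]) chair();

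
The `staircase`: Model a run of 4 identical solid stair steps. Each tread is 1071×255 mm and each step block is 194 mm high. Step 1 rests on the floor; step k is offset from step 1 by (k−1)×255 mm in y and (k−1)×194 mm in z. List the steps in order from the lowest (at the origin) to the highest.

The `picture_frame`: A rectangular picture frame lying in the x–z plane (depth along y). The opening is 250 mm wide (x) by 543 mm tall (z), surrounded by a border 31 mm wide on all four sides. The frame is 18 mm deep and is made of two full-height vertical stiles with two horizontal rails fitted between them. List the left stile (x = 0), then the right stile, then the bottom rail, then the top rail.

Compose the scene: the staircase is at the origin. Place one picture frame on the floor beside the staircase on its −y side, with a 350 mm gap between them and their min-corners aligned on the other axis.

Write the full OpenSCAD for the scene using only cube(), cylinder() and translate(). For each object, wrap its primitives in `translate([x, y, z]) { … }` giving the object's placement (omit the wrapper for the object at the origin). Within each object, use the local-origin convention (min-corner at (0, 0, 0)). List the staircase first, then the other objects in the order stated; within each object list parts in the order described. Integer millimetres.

cube([1071, 255, 194]);
translate([0, 255, 194]) cube([1071, 255, 194]);
translate([0, 510, 388]) cube([1071, 255, 194]);
translate([0, 765, 582]) cube([1071, 255, 194]);
translate([0, -368, 0]) {
  cube([31, 18, 605]);
  translate([281, 0, 0]) cube([31, 18, 605]);
  translate([31, 0, 0]) cube([250, 18, 31]);
  translate([31, 0, 574]) cube([250, 18, 31]);
}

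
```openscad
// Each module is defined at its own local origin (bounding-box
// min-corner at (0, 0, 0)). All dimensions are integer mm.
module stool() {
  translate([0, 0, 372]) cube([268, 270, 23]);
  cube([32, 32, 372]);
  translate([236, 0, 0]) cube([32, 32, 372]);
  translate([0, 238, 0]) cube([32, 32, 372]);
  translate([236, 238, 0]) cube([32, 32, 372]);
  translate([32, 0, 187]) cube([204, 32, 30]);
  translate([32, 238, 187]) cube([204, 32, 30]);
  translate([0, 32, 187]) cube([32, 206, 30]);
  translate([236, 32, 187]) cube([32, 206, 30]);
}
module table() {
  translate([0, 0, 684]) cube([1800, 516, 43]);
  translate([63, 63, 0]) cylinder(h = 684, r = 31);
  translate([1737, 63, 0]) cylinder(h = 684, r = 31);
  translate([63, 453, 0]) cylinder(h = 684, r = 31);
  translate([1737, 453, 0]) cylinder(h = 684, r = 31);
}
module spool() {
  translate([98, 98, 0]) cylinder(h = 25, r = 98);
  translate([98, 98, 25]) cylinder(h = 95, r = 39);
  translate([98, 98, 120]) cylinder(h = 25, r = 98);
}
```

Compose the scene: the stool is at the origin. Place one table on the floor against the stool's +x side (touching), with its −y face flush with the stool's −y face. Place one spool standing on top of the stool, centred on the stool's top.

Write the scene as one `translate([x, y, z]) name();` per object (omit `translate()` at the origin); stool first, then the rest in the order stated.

stool();
translate([268, 0, 0]) table();
translate([36, 37, 395]) spool();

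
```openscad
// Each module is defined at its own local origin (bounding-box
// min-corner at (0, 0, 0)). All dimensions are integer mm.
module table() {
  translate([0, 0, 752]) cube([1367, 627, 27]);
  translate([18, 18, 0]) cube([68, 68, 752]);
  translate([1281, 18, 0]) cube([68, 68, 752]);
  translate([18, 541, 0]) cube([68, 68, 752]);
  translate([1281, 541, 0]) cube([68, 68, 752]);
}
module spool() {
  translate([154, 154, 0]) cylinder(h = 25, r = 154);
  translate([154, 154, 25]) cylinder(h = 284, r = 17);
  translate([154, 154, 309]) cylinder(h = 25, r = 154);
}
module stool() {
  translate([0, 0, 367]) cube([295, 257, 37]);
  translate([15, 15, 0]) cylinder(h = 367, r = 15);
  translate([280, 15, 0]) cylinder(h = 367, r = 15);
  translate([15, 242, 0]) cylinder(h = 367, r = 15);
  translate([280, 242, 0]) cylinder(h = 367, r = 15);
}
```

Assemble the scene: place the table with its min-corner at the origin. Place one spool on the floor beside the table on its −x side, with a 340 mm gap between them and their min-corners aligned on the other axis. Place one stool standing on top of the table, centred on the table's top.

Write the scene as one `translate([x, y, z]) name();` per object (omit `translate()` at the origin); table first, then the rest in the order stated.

table();
translate([-648, 0, 0]) spool();
translate([536, 185, 779]) stool();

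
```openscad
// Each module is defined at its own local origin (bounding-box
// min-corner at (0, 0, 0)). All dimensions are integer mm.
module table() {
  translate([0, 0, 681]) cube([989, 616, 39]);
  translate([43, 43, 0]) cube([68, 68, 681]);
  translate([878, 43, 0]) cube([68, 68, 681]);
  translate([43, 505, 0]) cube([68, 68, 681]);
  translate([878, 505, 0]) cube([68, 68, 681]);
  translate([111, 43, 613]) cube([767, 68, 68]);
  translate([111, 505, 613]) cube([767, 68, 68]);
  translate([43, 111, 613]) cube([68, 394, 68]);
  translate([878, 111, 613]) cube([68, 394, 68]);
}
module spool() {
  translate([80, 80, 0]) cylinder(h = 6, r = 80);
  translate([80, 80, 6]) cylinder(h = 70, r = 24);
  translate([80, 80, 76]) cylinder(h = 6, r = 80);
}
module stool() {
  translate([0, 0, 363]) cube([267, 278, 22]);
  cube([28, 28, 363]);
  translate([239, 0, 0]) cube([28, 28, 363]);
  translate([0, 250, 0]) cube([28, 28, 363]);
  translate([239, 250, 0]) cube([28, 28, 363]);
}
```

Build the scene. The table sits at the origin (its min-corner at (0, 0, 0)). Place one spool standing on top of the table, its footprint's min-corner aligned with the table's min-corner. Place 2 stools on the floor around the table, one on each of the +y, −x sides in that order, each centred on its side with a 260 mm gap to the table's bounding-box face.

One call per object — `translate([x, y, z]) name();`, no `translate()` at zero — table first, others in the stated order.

table();
translate([0, 0, 720]) spool();
translate([361, 876, 0]) stool();
translate([-527, 169, 0]) stool();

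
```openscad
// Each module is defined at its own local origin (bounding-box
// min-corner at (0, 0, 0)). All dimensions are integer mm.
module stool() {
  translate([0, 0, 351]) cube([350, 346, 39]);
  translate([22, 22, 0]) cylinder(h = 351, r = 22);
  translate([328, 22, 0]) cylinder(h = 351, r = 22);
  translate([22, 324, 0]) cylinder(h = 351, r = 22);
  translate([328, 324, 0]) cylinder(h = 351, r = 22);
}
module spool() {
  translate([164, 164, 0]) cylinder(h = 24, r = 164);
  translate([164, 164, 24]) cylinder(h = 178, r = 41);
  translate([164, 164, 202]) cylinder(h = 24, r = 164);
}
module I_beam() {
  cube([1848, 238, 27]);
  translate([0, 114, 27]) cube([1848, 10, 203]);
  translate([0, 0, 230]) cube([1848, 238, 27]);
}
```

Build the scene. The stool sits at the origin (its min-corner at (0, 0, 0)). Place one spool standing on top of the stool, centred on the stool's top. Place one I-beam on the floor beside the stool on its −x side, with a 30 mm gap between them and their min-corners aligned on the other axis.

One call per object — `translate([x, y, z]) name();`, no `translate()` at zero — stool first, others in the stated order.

stool();
translate([11, 9, 390]) spool();
translate([-1878, 0, 0]) I_beam();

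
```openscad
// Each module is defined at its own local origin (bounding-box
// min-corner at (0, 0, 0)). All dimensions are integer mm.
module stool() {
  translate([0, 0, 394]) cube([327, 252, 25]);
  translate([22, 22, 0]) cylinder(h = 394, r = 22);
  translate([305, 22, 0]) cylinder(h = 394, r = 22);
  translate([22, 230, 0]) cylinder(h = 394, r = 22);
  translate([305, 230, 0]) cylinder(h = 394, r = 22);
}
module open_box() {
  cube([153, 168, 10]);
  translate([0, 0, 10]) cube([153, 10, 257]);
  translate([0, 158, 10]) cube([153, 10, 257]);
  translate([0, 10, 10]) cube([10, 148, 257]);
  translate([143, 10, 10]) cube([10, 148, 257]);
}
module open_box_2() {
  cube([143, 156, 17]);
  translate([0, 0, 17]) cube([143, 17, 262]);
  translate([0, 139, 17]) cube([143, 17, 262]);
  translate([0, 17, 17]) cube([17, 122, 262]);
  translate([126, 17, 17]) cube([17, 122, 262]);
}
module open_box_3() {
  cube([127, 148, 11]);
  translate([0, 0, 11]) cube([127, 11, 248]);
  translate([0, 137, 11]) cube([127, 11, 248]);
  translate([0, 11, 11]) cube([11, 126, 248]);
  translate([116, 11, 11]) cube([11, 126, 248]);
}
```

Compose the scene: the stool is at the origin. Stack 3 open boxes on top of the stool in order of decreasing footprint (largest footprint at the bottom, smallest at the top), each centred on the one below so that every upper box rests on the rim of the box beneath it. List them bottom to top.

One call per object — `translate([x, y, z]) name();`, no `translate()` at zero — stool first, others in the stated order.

stool();
translate([87, 42, 419]) open_box();
translate([92, 48, 686]) open_box_2();
translate([100, 52, 965]) open_box_3();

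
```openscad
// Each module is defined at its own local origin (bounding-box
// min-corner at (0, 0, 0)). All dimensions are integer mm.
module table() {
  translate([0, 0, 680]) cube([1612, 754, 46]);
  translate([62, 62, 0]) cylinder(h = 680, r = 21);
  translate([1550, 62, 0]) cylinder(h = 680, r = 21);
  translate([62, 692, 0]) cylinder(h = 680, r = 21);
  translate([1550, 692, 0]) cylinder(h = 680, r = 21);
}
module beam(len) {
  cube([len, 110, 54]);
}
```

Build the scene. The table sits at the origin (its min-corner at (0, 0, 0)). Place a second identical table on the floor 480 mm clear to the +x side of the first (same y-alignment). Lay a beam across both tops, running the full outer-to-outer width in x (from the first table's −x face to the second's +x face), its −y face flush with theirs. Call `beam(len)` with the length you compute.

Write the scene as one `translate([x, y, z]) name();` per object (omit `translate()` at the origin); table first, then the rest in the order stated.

table();
translate([2092, 0, 0]) table();
translate([0, 0, 726]) beam(3704);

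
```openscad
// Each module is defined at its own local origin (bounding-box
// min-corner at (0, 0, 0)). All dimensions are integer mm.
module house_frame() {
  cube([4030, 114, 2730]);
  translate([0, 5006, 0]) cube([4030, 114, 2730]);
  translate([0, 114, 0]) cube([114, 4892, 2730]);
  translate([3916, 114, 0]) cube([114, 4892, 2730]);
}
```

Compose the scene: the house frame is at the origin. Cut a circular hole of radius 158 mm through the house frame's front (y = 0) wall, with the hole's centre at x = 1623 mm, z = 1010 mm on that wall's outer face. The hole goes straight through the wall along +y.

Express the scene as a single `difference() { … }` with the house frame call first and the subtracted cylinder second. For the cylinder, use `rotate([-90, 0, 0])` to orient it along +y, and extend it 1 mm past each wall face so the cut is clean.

difference() {
  house_frame();
  translate([1623, -1, 1010]) rotate([-90, 0, 0]) cylinder(h = 116, r = 158);
}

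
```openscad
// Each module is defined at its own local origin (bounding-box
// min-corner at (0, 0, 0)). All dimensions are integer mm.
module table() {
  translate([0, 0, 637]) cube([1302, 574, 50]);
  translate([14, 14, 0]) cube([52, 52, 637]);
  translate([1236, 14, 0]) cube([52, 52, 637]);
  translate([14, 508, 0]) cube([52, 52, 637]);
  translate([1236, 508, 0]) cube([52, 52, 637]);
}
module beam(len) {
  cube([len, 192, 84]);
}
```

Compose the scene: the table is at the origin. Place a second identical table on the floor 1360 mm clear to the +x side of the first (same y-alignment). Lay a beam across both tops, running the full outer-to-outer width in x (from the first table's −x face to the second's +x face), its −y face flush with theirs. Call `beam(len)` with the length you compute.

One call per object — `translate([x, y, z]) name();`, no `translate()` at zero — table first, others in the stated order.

table();
translate([2662, 0, 0]) table();
translate([0, 0, 687]) beam(3964);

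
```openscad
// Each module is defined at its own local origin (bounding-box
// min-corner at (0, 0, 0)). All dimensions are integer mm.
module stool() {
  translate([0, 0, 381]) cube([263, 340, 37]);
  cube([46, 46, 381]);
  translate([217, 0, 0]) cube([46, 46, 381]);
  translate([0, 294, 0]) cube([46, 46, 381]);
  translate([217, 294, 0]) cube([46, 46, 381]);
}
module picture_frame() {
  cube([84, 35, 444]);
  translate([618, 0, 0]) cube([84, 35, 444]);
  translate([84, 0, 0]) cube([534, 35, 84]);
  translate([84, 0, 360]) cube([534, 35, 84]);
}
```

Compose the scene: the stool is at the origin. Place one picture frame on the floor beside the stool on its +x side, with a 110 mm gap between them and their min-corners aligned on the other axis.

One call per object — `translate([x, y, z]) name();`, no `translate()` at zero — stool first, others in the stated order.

stool();
translate([373, 0, 0]) picture_frame();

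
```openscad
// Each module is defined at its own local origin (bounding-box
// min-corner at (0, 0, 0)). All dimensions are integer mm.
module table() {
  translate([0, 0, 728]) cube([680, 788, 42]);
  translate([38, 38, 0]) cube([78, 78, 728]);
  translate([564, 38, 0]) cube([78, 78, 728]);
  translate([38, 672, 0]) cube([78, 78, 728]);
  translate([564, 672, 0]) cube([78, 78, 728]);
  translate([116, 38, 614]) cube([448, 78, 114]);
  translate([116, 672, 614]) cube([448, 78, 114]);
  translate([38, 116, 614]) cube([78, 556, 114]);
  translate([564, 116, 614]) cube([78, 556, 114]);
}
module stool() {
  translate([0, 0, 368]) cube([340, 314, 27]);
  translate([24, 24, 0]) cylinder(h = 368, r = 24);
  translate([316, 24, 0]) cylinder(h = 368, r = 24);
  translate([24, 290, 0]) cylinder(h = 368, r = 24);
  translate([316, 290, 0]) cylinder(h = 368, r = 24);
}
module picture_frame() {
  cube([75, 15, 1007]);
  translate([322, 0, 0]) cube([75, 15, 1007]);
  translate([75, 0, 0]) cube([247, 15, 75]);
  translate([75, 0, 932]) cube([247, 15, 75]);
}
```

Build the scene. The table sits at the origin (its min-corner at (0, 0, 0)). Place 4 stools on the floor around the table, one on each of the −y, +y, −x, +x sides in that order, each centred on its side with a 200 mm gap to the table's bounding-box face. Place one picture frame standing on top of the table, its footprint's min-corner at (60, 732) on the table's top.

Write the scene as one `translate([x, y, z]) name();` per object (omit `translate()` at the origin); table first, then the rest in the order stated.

table();
translate([170, -514, 0]) stool();
translate([170, 988, 0]) stool();
translate([-540, 237, 0]) stool();
translate([880, 237, 0]) stool();
translate([60, 732, 770]) picture_frame();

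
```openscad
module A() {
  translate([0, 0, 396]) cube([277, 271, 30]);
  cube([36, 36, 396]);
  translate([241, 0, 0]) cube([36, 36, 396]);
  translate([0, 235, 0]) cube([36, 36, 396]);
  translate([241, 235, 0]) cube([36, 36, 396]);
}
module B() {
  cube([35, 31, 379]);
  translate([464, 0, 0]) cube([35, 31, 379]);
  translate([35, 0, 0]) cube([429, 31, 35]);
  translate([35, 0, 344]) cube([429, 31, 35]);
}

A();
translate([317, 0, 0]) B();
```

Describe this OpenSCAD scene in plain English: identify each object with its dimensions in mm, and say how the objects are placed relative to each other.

A is a simple wooden stool: a rectangular seat 277 mm (x) by 271 mm (y), 30 mm thick, top face at z = 426 mm, on four square legs, each 36×36 mm in cross-section. The legs rest on z = 0, each flush with a corner of the seat.

B is a rectangular picture frame lying in the x–z plane (depth along y). The opening is 429 mm wide (x) by 309 mm tall (z), surrounded by a border 35 mm wide on all four sides. The frame is 31 mm deep and is made of two full-height vertical stiles with two horizontal rails fitted between them.

The picture frame is on the floor beside the stool on its +x side.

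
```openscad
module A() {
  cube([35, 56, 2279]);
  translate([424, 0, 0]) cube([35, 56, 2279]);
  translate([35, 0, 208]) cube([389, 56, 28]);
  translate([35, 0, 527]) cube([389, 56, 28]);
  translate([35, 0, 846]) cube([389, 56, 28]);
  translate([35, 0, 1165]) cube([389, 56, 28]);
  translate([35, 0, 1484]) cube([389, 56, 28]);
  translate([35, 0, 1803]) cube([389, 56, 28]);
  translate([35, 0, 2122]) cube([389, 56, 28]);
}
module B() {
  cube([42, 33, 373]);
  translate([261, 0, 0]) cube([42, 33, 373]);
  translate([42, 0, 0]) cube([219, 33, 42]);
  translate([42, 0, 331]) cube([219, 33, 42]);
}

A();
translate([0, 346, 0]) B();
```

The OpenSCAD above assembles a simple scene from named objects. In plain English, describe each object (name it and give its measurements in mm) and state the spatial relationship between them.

A is a straight ladder. Two 35×56 mm vertical rails, 2279 mm tall, stand 459 mm apart (outside-to-outside) with their front faces coplanar on the −y side. 7 rungs, each 56 mm deep and 28 mm tall, span between the inner faces of the rails, front faces flush with the rails. The lowest rung's underside is at z = 208 mm and rungs are spaced 319 mm apart (underside to underside).

B is a picture frame with a 219×289 mm rectangular opening (x by z) and a uniform 42 mm border on every side. Frame depth is 33 mm along y. It is built from two vertical stiles running the full outside height and two horizontal rails spanning the gap between the stiles.

The picture frame is on the floor beside the ladder on its +y side.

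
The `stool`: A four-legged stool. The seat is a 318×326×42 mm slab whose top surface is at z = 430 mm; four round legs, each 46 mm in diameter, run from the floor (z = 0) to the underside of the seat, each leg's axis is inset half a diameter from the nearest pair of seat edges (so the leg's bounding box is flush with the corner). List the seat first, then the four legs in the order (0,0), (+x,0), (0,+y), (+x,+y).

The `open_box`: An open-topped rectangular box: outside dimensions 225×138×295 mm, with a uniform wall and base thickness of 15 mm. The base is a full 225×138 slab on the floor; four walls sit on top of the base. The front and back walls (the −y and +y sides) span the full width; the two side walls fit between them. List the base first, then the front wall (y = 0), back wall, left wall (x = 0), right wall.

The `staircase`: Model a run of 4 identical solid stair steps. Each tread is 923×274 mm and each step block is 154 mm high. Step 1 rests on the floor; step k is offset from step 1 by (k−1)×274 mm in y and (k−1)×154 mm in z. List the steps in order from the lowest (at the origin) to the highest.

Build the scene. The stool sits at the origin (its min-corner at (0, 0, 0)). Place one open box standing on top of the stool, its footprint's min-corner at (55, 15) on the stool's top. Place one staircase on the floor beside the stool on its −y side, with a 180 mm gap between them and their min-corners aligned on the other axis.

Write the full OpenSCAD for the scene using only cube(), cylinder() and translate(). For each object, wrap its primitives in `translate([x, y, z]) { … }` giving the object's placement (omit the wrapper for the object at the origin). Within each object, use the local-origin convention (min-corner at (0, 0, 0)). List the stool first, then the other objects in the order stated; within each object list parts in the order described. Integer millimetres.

translate([0, 0, 388]) cube([318, 326, 42]);
translate([23, 23, 0]) cylinder(h = 388, r = 23);
translate([295, 23, 0]) cylinder(h = 388, r = 23);
translate([23, 303, 0]) cylinder(h = 388, r = 23);
translate([295, 303, 0]) cylinder(h = 388, r = 23);
translate([55, 15, 430]) {
  cube([225, 138, 15]);
  translate([0, 0, 15]) cube([225, 15, 280]);
  translate([0, 123, 15]) cube([225, 15, 280]);
  translate([0, 15, 15]) cube([15, 108, 280]);
  translate([210, 15, 15]) cube([15, 108, 280]);
}
translate([0, -1276, 0]) {
  cube([923, 274, 154]);
  translate([0, 274, 154]) cube([923, 274, 154]);
  translate([0, 548, 308]) cube([923, 274, 154]);
  translate([0, 822, 462]) cube([923, 274, 154]);
}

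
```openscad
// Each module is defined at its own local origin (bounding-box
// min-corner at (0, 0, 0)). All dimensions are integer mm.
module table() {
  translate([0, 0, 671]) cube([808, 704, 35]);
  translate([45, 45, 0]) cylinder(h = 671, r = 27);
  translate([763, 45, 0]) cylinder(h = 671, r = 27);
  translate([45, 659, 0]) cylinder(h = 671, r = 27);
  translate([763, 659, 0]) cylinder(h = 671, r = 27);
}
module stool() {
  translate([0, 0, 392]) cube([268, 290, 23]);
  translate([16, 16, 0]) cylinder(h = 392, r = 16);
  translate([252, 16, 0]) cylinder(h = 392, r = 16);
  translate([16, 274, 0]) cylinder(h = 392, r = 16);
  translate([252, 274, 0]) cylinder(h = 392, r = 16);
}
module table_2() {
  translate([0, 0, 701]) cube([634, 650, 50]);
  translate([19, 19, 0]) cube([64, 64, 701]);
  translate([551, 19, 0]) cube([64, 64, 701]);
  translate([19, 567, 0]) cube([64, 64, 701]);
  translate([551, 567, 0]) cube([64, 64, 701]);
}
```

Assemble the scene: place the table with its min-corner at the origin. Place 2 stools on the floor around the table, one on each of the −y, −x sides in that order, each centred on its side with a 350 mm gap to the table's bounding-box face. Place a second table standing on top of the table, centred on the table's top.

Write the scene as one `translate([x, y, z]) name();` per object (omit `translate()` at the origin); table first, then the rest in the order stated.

table();
translate([270, -640, 0]) stool();
translate([-618, 207, 0]) stool();
translate([87, 27, 706]) table_2();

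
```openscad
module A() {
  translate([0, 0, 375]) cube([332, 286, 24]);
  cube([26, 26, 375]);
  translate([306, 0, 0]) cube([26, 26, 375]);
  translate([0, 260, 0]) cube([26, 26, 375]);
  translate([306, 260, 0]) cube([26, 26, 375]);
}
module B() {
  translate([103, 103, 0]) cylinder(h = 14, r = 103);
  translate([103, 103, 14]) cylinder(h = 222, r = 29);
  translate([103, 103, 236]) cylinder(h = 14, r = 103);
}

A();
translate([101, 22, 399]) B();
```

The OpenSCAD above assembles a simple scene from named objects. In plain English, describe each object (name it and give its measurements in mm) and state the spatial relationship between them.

A is a four-legged stool. The seat is 332×286 mm, 24 mm thick, top at z = 399 mm. It stands on four square legs, each 26×26 mm in cross-section, from z = 0 to the seat underside, each flush with a corner of the seat.

B is a spool: two coaxial disc flanges of radius 103 mm and thickness 14 mm, joined by a core cylinder of radius 29 mm and height 222 mm. The lower flange rests on z = 0 and the three cylinders share a vertical axis.

The spool is on top of the stool.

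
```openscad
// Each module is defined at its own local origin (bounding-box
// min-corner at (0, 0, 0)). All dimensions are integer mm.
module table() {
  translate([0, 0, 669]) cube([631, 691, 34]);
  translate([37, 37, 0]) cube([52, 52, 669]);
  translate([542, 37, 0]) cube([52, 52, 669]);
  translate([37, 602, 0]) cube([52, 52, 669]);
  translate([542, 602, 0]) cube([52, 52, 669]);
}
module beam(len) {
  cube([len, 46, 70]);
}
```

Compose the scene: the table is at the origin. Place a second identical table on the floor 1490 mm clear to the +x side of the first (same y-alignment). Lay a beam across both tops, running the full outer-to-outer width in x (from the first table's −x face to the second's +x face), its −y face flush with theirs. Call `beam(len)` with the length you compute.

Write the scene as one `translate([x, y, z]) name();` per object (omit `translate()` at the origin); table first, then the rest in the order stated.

table();
translate([2121, 0, 0]) table();
translate([0, 0, 703]) beam(2752);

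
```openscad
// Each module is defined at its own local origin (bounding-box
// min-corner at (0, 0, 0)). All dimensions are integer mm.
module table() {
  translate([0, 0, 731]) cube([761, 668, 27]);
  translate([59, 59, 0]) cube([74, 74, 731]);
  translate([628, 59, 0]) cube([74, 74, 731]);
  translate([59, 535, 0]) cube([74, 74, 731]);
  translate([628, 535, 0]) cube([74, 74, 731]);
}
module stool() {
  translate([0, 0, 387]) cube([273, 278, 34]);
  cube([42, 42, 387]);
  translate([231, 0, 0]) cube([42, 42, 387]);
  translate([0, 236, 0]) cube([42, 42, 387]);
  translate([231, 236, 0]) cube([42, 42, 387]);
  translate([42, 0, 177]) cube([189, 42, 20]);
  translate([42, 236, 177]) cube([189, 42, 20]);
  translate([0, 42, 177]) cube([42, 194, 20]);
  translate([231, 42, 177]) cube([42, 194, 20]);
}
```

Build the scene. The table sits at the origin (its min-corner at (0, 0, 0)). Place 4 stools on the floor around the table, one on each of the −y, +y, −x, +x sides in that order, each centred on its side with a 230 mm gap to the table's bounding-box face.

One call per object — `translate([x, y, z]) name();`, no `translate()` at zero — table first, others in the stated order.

table();
translate([244, -508, 0]) stool();
translate([244, 898, 0]) stool();
translate([-503, 195, 0]) stool();
translate([991, 195, 0]) stool();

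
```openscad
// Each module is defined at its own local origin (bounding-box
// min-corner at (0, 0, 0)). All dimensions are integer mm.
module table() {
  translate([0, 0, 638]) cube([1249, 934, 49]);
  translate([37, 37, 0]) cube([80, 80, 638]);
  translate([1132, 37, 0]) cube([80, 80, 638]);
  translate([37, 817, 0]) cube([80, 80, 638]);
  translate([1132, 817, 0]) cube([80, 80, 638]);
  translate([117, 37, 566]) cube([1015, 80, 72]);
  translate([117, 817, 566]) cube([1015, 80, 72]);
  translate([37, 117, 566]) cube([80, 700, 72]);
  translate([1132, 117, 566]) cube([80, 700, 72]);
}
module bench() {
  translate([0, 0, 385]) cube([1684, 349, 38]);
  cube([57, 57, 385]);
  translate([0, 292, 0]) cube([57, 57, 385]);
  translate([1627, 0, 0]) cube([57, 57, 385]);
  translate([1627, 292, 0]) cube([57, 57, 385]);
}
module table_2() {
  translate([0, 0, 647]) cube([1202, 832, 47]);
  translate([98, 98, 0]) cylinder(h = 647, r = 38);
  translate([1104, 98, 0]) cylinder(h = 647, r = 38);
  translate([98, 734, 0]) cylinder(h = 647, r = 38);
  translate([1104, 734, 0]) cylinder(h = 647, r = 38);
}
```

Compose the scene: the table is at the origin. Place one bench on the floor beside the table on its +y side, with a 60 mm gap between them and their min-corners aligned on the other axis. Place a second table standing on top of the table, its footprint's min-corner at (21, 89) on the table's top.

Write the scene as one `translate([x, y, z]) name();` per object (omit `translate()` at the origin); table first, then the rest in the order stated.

table();
translate([0, 994, 0]) bench();
translate([21, 89, 687]) table_2();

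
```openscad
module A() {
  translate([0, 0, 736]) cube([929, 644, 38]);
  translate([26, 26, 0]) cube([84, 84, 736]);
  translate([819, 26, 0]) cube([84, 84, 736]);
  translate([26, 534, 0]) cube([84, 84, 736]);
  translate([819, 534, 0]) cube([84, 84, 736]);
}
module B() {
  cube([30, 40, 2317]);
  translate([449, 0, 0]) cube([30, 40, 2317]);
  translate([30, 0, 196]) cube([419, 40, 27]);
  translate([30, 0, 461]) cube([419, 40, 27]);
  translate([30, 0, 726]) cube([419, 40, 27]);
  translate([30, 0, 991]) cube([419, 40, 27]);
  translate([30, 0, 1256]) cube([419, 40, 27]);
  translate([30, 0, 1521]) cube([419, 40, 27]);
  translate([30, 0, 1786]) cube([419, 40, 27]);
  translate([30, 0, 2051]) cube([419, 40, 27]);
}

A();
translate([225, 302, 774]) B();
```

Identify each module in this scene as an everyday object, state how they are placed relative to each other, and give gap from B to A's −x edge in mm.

The ladder's min-x is at 225; the table's min-x is 0; gap = 225 mm.

A is a table. B is a ladder. The ladder is on top of the table, centred. The gap from the ladder to the table's −x edge is 225 mm.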